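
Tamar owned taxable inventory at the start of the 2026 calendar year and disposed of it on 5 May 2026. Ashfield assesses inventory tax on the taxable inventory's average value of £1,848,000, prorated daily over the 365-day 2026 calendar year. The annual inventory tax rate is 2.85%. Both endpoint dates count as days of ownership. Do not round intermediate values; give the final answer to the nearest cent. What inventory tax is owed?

£18,036.99

Days held (1 January – 5 May 2026): 125 out of 365
Tax = £1,848,000 × 2.85% × 125/365 = £18,036.9863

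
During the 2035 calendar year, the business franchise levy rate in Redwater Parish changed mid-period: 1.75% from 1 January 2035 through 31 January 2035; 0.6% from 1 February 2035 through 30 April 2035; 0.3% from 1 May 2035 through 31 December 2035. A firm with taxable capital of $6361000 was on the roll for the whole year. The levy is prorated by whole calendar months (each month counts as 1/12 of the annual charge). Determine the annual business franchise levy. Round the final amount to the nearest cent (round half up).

$31539.96

1 January – 31 January 2035: 1 month at 1.75% → $6361000 × 1.75% × 1/12 = $9276.4583
1 February – 30 April 2035: 3 months at 0.6% → $6361000 × 0.6% × 3/12 = $9541.5000
1 May – 31 December 2035: 8 months at 0.3% → $6361000 × 0.3% × 8/12 = $12722.0000
Total = $31539.9583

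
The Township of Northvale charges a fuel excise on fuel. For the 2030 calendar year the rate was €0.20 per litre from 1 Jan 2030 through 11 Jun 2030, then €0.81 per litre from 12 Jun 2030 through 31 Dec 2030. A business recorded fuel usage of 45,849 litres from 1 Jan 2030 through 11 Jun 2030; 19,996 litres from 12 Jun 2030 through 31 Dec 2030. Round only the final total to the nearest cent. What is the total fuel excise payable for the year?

1 Jan – 11 Jun 2030: 45,849 litres at €0.20/litre → €9169.80
12 Jun – 31 Dec 2030: 19,996 litres at €0.81/litre → €16196.76

€25366.56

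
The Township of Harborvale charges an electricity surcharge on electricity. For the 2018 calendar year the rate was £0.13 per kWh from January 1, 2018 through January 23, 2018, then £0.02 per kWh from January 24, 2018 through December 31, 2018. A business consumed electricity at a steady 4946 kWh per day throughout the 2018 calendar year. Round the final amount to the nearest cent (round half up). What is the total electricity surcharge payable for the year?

January 1 – January 23, 2018: 23 days × 4946 kWh/day = 113,758 kWh at £0.13/kWh → £14,788.54
January 24 – December 31, 2018: 342 days × 4946 kWh/day = 1,691,532 kWh at £0.02/kWh → £33,830.64

£48,619.18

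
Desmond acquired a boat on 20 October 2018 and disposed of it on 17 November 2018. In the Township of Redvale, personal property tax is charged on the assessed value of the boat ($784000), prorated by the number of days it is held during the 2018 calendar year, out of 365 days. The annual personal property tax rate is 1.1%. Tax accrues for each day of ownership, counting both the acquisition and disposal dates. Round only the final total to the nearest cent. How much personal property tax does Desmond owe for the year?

Days held (20 October – 17 November 2018): 29 out of 365
Tax = $784000 × 1.1% × 29/365 = $685.1945

$685.19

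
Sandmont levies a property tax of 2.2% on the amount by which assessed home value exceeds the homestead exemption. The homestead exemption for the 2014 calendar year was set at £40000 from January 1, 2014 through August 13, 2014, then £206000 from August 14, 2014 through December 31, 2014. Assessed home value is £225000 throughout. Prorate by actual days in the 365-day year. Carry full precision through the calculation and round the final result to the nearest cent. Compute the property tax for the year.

£2669.23

January 1 – August 13, 2014: 225 days, exemption £40000 → (£225000 − £40000) × 2.2% × 225/365 = £2508.9041
August 14 – December 31, 2014: 140 days, exemption £206000 → (£225000 − £206000) × 2.2% × 140/365 = £160.3288
Total = £2669.2329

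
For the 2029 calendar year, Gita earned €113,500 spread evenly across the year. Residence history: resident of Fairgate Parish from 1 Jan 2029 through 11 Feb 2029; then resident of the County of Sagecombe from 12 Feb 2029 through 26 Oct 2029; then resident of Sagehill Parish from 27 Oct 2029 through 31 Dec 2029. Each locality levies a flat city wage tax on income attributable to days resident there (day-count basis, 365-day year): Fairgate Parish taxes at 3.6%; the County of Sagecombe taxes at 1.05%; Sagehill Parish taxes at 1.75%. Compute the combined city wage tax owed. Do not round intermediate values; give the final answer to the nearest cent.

€1,668.45

Fairgate Parish, 1 Jan – 11 Feb 2029: 42 days → €113,500 × 3.6% × 42/365 = €470.1699
The County of Sagecombe, 12 Feb – 26 Oct 2029: 257 days → €113,500 × 1.05% × 257/365 = €839.1226
Sagehill Parish, 27 Oct – 31 Dec 2029: 66 days → €113,500 × 1.75% × 66/365 = €359.1575
Total = €1,668.4500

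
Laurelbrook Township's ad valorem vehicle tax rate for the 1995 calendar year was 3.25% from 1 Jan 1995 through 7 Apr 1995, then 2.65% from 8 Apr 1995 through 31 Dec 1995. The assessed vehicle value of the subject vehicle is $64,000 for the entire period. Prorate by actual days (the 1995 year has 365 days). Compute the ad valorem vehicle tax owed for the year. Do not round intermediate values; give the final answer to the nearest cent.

1 Jan – 7 Apr 1995: 97 days at 3.25% → $64,000 × 3.25% × 97/365 = $552.7671
8 Apr – 31 Dec 1995: 268 days at 2.65% → $64,000 × 2.65% × 268/365 = $1,245.2822
Total = $1,798.0493

$1,798.05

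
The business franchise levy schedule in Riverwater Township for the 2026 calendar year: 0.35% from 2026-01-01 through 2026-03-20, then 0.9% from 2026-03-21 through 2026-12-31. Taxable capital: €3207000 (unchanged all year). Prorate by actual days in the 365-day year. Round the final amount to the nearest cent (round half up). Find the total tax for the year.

2026-01-01 to 2026-03-20: 79 days at 0.35% → €3207000 × 0.35% × 79/365 = €2429.4123
2026-03-21 to 2026-12-31: 286 days at 0.9% → €3207000 × 0.9% × 286/365 = €22615.9397
Total = €25045.3521

€25045.35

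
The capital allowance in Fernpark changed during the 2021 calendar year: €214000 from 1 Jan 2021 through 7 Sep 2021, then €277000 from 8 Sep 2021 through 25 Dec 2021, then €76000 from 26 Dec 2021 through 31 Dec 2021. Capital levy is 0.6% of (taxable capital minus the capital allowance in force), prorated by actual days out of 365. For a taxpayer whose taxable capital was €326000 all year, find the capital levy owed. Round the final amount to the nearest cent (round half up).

€572.73

1 Jan – 7 Sep 2021: 250 days, exemption €214000 → (€326000 − €214000) × 0.6% × 250/365 = €460.2740
8 Sep – 25 Dec 2021: 109 days, exemption €277000 → (€326000 − €277000) × 0.6% × 109/365 = €87.7973
26 Dec – 31 Dec 2021: 6 days, exemption €76000 → (€326000 − €76000) × 0.6% × 6/365 = €24.6575
Total = €572.7288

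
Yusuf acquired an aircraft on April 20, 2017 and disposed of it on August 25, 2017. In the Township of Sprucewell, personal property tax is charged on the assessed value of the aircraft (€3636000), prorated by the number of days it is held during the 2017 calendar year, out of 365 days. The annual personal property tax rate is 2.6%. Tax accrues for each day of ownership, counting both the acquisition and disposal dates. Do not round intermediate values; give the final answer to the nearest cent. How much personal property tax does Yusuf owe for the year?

€33152.35

Days held (April 20 – August 25, 2017): 128 out of 365
Tax = €3636000 × 2.6% × 128/365 = €33152.3507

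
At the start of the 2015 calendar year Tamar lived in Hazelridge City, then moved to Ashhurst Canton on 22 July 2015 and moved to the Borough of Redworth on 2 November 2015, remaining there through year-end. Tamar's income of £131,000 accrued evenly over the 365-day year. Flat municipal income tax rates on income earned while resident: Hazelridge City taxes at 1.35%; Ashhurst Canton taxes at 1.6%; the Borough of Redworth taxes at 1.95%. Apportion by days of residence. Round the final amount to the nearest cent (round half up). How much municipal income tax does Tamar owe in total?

Hazelridge City, 1 January – 21 July 2015: 202 days → £131,000 × 1.35% × 202/365 = £978.7315
Ashhurst Canton, 22 July – 1 November 2015: 103 days → £131,000 × 1.6% × 103/365 = £591.4740
The Borough of Redworth, 2 November – 31 December 2015: 60 days → £131,000 × 1.95% × 60/365 = £419.9178
Total = £1,990.1233

£1,990.12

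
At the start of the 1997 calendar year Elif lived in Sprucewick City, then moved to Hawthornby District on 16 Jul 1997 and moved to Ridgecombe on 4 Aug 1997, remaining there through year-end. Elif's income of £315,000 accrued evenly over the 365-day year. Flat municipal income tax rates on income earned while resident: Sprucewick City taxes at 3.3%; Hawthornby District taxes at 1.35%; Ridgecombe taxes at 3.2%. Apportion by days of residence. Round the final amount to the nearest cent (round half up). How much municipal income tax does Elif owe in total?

Sprucewick City, 1 Jan – 15 Jul 1997: 196 days → £315,000 × 3.3% × 196/365 = £5,581.9726
Hawthornby District, 16 Jul – 3 Aug 1997: 19 days → £315,000 × 1.35% × 19/365 = £221.3630
Ridgecombe, 4 Aug – 31 Dec 1997: 150 days → £315,000 × 3.2% × 150/365 = £4,142.4658
Total = £9,945.8014

£9,945.80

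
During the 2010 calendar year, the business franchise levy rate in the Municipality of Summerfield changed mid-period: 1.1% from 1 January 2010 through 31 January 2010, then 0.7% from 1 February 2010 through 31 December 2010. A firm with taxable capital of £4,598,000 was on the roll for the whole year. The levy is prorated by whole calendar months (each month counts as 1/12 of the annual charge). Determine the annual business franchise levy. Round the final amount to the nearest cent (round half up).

£33,718.67

1 January – 31 January 2010: 1 month at 1.1% → £4,598,000 × 1.1% × 1/12 = £4,214.8333
1 February – 31 December 2010: 11 months at 0.7% → £4,598,000 × 0.7% × 11/12 = £29,503.8333
Total = £33,718.6667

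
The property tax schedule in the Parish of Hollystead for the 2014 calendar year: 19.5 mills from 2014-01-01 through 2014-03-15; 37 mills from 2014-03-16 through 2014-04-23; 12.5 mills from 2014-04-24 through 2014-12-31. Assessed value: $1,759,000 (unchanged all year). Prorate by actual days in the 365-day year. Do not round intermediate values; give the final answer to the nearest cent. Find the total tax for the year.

2014-01-01 to 2014-03-15: 74 days at 19.5 mills → $1,759,000 × 1.95% × 74/365 = $6,954.0740
2014-03-16 to 2014-04-23: 39 days at 37 mills → $1,759,000 × 3.7% × 39/365 = $6,954.0740
2014-04-24 to 2014-12-31: 252 days at 12.5 mills → $1,759,000 × 1.25% × 252/365 = $15,180.4110
Total = $29,088.5589

$29,088.56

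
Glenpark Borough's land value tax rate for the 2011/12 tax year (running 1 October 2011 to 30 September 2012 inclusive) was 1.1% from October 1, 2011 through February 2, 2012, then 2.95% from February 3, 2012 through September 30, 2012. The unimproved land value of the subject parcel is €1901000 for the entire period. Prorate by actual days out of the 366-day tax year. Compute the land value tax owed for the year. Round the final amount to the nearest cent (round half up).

October 1, 2011 – February 2, 2012: 125 days at 1.1% → €1901000 × 1.1% × 125/366 = €7141.7350
February 3 – September 30, 2012: 241 days at 2.95% → €1901000 × 2.95% × 241/366 = €36926.6653
Total = €44068.4003

€44068.40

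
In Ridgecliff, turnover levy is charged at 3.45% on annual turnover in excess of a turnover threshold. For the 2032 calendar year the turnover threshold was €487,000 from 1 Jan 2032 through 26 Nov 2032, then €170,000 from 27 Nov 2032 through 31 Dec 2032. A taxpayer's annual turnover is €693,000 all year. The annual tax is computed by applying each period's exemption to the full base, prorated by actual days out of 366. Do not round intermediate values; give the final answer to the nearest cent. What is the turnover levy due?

1 Jan – 26 Nov 2032: 331 days, exemption €487,000 → (€693,000 − €487,000) × 3.45% × 331/366 = €6,427.3689
27 Nov – 31 Dec 2032: 35 days, exemption €170,000 → (€693,000 − €170,000) × 3.45% × 35/366 = €1,725.4713
Total = €8,152.8402

€8,152.84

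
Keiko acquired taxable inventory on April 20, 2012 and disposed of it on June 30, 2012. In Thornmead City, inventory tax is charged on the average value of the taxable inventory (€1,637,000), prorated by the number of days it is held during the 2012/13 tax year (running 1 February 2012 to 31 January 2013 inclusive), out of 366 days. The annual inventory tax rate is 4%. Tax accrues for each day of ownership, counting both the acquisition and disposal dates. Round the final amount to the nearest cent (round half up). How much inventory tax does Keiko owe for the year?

€12,881.31

Days held (April 20 – June 30, 2012): 72 out of 366
Tax = €1,637,000 × 4% × 72/366 = €12,881.3115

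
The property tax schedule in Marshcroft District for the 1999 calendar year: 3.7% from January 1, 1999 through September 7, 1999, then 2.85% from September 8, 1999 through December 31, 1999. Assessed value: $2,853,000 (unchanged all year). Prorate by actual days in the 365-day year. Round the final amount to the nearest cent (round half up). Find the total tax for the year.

$97,920.43

January 1 – September 7, 1999: 250 days at 3.7% → $2,853,000 × 3.7% × 250/365 = $72,302.0548
September 8 – December 31, 1999: 115 days at 2.85% → $2,853,000 × 2.85% × 115/365 = $25,618.3767
Total = $97,920.4315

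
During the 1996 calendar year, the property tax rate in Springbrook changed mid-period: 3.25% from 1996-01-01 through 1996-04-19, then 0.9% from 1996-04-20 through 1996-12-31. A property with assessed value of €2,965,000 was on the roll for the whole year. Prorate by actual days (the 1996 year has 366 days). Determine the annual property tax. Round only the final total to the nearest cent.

€47,626.33

1996-01-01 to 1996-04-19: 110 days at 3.25% → €2,965,000 × 3.25% × 110/366 = €28,961.4071
1996-04-20 to 1996-12-31: 256 days at 0.9% → €2,965,000 × 0.9% × 256/366 = €18,664.9180
Total = €47,626.3251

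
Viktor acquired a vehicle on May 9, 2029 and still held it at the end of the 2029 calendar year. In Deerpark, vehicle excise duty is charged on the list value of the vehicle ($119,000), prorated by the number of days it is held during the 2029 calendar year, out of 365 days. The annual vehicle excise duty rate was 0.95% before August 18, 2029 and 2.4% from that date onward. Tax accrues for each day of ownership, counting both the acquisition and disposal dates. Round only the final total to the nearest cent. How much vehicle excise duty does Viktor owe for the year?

$1,376.98

May 9 – August 17, 2029: 101 days at 0.95% → $119,000 × 0.95% × 101/365 = $312.8233
August 18 – December 31, 2029: 136 days at 2.4% → $119,000 × 2.4% × 136/365 = $1,064.1534
Total = $1,376.9767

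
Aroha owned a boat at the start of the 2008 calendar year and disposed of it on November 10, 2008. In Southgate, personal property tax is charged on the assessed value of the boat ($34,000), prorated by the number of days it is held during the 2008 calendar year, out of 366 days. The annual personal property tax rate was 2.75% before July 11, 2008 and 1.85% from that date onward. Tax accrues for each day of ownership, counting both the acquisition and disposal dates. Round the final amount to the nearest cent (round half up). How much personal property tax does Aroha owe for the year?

January 1 – July 10, 2008: 192 days at 2.75% → $34,000 × 2.75% × 192/366 = $490.4918
July 11 – November 10, 2008: 123 days at 1.85% → $34,000 × 1.85% × 123/366 = $211.3852
Total = $701.8770

$701.88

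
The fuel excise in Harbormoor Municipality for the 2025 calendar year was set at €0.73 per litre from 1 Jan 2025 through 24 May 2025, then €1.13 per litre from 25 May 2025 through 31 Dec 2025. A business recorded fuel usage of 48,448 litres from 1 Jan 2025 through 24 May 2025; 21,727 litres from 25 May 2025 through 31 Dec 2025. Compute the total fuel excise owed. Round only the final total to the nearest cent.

€59918.55

1 Jan – 24 May 2025: 48,448 litres at €0.73/litre → €35367.04
25 May – 31 Dec 2025: 21,727 litres at €1.13/litre → €24551.51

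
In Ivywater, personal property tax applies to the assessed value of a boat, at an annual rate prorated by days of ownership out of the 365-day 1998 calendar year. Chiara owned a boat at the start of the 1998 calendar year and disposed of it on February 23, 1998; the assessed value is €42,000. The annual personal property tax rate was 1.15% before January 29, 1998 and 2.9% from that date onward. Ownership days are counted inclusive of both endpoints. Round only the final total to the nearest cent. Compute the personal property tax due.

€123.81

January 1 – January 28, 1998: 28 days at 1.15% → €42,000 × 1.15% × 28/365 = €37.0521
January 29 – February 23, 1998: 26 days at 2.9% → €42,000 × 2.9% × 26/365 = €86.7616
Total = €123.8137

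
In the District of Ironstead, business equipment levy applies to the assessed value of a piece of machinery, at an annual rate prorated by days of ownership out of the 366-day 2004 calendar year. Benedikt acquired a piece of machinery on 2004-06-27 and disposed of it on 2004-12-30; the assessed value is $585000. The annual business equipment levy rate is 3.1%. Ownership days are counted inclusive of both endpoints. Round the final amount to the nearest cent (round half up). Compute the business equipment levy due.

Days held (2004-06-27 to 2004-12-30): 187 out of 366
Tax = $585000 × 3.1% × 187/366 = $9265.6967

$9265.70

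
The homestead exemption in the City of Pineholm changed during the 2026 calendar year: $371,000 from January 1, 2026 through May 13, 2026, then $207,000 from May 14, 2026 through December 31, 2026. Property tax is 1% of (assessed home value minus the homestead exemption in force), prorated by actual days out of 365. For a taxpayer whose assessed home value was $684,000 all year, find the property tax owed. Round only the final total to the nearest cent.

$4,172.41

January 1 – May 13, 2026: 133 days, exemption $371,000 → ($684,000 − $371,000) × 1% × 133/365 = $1,140.5205
May 14 – December 31, 2026: 232 days, exemption $207,000 → ($684,000 − $207,000) × 1% × 232/365 = $3,031.8904
Total = $4,172.4110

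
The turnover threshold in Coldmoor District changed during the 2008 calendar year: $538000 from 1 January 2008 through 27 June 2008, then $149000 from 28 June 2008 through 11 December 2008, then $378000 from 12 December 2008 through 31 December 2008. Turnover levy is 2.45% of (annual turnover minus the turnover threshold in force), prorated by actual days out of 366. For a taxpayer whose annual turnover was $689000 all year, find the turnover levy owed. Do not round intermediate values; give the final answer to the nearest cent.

$8262.32

1 January – 27 June 2008: 179 days, exemption $538000 → ($689000 − $538000) × 2.45% × 179/366 = $1809.3183
28 June – 11 December 2008: 167 days, exemption $149000 → ($689000 − $149000) × 2.45% × 167/366 = $6036.6393
12 December – 31 December 2008: 20 days, exemption $378000 → ($689000 − $378000) × 2.45% × 20/366 = $416.3661
Total = $8262.3238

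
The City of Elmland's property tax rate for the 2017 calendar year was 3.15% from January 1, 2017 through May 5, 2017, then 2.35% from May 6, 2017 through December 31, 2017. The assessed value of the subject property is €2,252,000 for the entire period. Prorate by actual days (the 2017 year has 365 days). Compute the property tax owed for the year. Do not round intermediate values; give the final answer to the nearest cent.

January 1 – May 5, 2017: 125 days at 3.15% → €2,252,000 × 3.15% × 125/365 = €24,293.8356
May 6 – December 31, 2017: 240 days at 2.35% → €2,252,000 × 2.35% × 240/365 = €34,798.0274
Total = €59,091.8630

€59,091.86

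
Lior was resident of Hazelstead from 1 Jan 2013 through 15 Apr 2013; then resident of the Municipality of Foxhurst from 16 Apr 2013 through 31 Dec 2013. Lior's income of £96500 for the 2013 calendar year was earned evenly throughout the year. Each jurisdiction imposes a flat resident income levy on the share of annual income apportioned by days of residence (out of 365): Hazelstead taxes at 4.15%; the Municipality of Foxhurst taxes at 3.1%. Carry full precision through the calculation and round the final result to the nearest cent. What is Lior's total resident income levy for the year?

£3282.98

Hazelstead, 1 Jan – 15 Apr 2013: 105 days → £96500 × 4.15% × 105/365 = £1152.0514
The Municipality of Foxhurst, 16 Apr – 31 Dec 2013: 260 days → £96500 × 3.1% × 260/365 = £2130.9315
Total = £3282.9829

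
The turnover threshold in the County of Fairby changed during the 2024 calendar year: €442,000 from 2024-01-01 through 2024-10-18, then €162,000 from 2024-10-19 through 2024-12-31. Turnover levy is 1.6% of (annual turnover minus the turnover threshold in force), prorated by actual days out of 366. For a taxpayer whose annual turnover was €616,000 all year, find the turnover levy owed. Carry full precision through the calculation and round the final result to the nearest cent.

€3,689.79

2024-01-01 to 2024-10-18: 292 days, exemption €442,000 → (€616,000 − €442,000) × 1.6% × 292/366 = €2,221.1148
2024-10-19 to 2024-12-31: 74 days, exemption €162,000 → (€616,000 − €162,000) × 1.6% × 74/366 = €1,468.6776
Total = €3,689.7923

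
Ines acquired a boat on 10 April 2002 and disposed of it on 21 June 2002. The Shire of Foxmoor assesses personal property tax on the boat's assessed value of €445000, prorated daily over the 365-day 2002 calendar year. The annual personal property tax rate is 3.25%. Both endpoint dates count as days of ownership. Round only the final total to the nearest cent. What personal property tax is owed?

Days held (10 April – 21 June 2002): 73 out of 365
Tax = €445000 × 3.25% × 73/365 = €2892.5000

€2892.50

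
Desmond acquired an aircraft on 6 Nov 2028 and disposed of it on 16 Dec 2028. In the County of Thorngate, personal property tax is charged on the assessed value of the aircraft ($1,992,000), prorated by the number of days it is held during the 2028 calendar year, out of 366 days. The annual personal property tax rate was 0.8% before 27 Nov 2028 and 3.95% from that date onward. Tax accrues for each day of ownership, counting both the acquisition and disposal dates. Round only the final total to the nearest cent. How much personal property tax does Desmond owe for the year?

$5,214.03

6 Nov – 26 Nov 2028: 21 days at 0.8% → $1,992,000 × 0.8% × 21/366 = $914.3607
27 Nov – 16 Dec 2028: 20 days at 3.95% → $1,992,000 × 3.95% × 20/366 = $4,299.6721
Total = $5,214.0328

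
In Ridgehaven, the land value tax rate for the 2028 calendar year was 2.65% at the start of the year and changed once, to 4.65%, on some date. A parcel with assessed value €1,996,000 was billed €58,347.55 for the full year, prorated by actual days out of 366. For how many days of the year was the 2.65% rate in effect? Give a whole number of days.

Let d = days at the first rate; then 366 − d days at the second rate.
€1,996,000 × [2.65%·d + 4.65%·(366−d)] / 366 = €58,347.55
Solving gives d = 316, so the new rate took effect on 12 Nov 2028.

316 days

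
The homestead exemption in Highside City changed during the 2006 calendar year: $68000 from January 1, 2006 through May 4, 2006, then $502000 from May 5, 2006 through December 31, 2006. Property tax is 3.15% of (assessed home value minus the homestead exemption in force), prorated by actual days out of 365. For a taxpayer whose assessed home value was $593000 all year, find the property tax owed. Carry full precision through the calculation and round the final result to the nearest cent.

$7510.89

January 1 – May 4, 2006: 124 days, exemption $68000 → ($593000 − $68000) × 3.15% × 124/365 = $5618.2192
May 5 – December 31, 2006: 241 days, exemption $502000 → ($593000 − $502000) × 3.15% × 241/365 = $1892.6753
Total = $7510.8945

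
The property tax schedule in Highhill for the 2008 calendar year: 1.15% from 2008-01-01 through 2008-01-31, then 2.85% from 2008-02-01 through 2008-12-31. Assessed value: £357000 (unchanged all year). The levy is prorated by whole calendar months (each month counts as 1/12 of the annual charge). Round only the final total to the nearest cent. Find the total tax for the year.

£9668.75

2008-01-01 to 2008-01-31: 1 month at 1.15% → £357000 × 1.15% × 1/12 = £342.1250
2008-02-01 to 2008-12-31: 11 months at 2.85% → £357000 × 2.85% × 11/12 = £9326.6250
Total = £9668.7500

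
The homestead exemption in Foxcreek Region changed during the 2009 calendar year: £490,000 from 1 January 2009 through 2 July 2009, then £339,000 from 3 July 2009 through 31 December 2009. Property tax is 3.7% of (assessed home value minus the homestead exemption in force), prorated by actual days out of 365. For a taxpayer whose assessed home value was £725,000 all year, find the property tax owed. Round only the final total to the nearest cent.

1 January – 2 July 2009: 183 days, exemption £490,000 → (£725,000 − £490,000) × 3.7% × 183/365 = £4,359.4110
3 July – 31 December 2009: 182 days, exemption £339,000 → (£725,000 − £339,000) × 3.7% × 182/365 = £7,121.4356
Total = £11,480.8466

£11,480.85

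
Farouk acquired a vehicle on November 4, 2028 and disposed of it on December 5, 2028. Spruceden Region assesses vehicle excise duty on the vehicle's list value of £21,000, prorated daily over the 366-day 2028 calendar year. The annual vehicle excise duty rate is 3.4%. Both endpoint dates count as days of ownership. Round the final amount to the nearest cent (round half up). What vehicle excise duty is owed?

Days held (November 4 – December 5, 2028): 32 out of 366
Tax = £21,000 × 3.4% × 32/366 = £62.4262

£62.43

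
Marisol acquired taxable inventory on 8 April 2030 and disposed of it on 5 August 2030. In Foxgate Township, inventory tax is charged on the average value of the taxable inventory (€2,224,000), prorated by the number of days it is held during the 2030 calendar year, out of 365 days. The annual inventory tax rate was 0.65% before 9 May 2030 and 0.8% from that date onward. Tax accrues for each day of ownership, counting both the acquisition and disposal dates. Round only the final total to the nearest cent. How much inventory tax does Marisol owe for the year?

8 April – 8 May 2030: 31 days at 0.65% → €2,224,000 × 0.65% × 31/365 = €1,227.7699
9 May – 5 August 2030: 89 days at 0.8% → €2,224,000 × 0.8% × 89/365 = €4,338.3233
Total = €5,566.0932

€5,566.09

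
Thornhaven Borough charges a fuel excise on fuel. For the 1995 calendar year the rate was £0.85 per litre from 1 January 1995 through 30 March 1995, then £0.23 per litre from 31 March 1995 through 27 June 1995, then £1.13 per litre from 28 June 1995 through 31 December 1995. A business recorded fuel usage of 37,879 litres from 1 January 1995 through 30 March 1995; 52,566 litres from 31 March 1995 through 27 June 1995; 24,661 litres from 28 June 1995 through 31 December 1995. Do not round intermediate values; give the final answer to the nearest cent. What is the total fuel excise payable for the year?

£72154.26

1 January – 30 March 1995: 37,879 litres at £0.85/litre → £32197.15
31 March – 27 June 1995: 52,566 litres at £0.23/litre → £12090.18
28 June – 31 December 1995: 24,661 litres at £1.13/litre → £27866.93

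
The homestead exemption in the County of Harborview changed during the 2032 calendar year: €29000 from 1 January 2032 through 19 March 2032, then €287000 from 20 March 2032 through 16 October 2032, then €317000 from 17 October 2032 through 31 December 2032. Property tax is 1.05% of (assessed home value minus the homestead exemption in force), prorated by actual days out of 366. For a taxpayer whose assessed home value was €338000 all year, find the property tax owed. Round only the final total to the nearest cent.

€1054.82

1 January – 19 March 2032: 79 days, exemption €29000 → (€338000 − €29000) × 1.05% × 79/366 = €700.3156
20 March – 16 October 2032: 211 days, exemption €287000 → (€338000 − €287000) × 1.05% × 211/366 = €308.7172
17 October – 31 December 2032: 76 days, exemption €317000 → (€338000 − €317000) × 1.05% × 76/366 = €45.7869
Total = €1054.8197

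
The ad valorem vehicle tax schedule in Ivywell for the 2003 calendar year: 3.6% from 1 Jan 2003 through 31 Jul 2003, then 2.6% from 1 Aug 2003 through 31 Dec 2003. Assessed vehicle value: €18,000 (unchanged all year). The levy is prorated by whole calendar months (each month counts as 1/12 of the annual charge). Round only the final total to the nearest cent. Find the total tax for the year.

1 Jan – 31 Jul 2003: 7 months at 3.6% → €18,000 × 3.6% × 7/12 = €378.0000
1 Aug – 31 Dec 2003: 5 months at 2.6% → €18,000 × 2.6% × 5/12 = €195.0000
Total = €573.0000

€573.00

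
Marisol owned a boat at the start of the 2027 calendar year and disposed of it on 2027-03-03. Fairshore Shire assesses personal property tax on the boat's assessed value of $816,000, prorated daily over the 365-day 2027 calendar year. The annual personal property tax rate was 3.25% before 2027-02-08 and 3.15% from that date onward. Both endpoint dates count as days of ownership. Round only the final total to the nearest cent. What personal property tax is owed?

2027-01-01 to 2027-02-07: 38 days at 3.25% → $816,000 × 3.25% × 38/365 = $2,760.9863
2027-02-08 to 2027-03-03: 24 days at 3.15% → $816,000 × 3.15% × 24/365 = $1,690.1260
Total = $4,451.1123

$4,451.11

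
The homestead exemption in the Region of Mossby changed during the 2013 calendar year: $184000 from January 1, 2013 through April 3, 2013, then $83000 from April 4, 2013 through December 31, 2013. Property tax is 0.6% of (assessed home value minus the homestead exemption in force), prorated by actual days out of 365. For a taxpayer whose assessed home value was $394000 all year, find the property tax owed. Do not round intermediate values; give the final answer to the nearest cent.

January 1 – April 3, 2013: 93 days, exemption $184000 → ($394000 − $184000) × 0.6% × 93/365 = $321.0411
April 4 – December 31, 2013: 272 days, exemption $83000 → ($394000 − $83000) × 0.6% × 272/365 = $1390.5534
Total = $1711.5945

$1711.59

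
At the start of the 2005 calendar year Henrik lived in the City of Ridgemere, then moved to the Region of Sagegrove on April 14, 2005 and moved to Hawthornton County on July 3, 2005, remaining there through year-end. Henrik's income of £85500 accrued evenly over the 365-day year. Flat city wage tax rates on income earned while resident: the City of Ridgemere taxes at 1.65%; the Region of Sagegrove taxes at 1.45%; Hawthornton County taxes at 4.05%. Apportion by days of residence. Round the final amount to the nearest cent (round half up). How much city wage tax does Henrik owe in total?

The City of Ridgemere, January 1 – April 13, 2005: 103 days → £85500 × 1.65% × 103/365 = £398.1021
The Region of Sagegrove, April 14 – July 2, 2005: 80 days → £85500 × 1.45% × 80/365 = £271.7260
Hawthornton County, July 3 – December 31, 2005: 182 days → £85500 × 4.05% × 182/365 = £1726.6315
Total = £2396.4596

£2396.46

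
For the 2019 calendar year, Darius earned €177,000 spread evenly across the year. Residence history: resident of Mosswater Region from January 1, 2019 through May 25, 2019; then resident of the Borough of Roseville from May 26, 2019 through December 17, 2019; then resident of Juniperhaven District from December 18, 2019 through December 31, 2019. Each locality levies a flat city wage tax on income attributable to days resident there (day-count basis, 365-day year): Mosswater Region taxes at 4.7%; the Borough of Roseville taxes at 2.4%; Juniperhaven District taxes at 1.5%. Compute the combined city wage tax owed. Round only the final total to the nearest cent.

Mosswater Region, January 1 – May 25, 2019: 145 days → €177,000 × 4.7% × 145/365 = €3,304.8082
The Borough of Roseville, May 26 – December 17, 2019: 206 days → €177,000 × 2.4% × 206/365 = €2,397.5014
Juniperhaven District, December 18 – December 31, 2019: 14 days → €177,000 × 1.5% × 14/365 = €101.8356
Total = €5,804.1452

€5,804.15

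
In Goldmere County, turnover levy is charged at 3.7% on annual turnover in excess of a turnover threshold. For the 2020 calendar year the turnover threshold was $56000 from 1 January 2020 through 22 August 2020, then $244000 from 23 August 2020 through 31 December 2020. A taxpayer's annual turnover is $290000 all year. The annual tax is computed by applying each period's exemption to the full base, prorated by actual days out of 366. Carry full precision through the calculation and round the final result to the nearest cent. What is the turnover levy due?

1 January – 22 August 2020: 235 days, exemption $56000 → ($290000 − $56000) × 3.7% × 235/366 = $5559.0984
23 August – 31 December 2020: 131 days, exemption $244000 → ($290000 − $244000) × 3.7% × 131/366 = $609.1858
Total = $6168.2842

$6168.28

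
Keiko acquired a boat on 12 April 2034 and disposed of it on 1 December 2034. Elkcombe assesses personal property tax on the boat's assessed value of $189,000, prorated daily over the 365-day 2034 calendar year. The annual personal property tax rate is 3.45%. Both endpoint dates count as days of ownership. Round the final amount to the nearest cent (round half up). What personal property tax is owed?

$4,180.27

Days held (12 April – 1 December 2034): 234 out of 365
Tax = $189,000 × 3.45% × 234/365 = $4,180.2658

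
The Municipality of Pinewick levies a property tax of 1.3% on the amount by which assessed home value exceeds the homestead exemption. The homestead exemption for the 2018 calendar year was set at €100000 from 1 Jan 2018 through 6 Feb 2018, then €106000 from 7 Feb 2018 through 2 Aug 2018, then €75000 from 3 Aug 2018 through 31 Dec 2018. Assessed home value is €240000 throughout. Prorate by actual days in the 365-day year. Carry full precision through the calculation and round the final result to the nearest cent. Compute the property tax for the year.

1 Jan – 6 Feb 2018: 37 days, exemption €100000 → (€240000 − €100000) × 1.3% × 37/365 = €184.4932
7 Feb – 2 Aug 2018: 177 days, exemption €106000 → (€240000 − €106000) × 1.3% × 177/365 = €844.7507
3 Aug – 31 Dec 2018: 151 days, exemption €75000 → (€240000 − €75000) × 1.3% × 151/365 = €887.3836
Total = €1916.6274

€1916.63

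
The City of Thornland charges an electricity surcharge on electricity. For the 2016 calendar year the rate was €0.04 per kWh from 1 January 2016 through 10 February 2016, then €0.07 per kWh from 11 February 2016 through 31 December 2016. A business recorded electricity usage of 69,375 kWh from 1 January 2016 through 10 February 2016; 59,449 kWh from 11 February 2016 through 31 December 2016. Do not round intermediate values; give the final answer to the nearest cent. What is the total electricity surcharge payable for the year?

€6,936.43

1 January – 10 February 2016: 69,375 kWh at €0.04/kWh → €2,775.00
11 February – 31 December 2016: 59,449 kWh at €0.07/kWh → €4,161.43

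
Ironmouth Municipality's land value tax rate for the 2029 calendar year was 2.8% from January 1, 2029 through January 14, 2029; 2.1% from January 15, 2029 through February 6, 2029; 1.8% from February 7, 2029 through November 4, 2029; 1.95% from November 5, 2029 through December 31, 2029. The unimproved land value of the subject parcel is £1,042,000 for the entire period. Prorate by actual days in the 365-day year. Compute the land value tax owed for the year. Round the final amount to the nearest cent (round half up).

January 1 – January 14, 2029: 14 days at 2.8% → £1,042,000 × 2.8% × 14/365 = £1,119.0795
January 15 – February 6, 2029: 23 days at 2.1% → £1,042,000 × 2.1% × 23/365 = £1,378.8658
February 7 – November 4, 2029: 271 days at 1.8% → £1,042,000 × 1.8% × 271/365 = £13,925.6877
November 5 – December 31, 2029: 57 days at 1.95% → £1,042,000 × 1.95% × 57/365 = £3,173.1041
Total = £19,596.7370

£19,596.74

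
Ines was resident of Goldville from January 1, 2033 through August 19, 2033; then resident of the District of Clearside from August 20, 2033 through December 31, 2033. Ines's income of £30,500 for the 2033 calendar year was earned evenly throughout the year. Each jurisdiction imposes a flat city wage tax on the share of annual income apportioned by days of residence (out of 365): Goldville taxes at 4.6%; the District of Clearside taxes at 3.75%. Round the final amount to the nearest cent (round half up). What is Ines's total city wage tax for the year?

Goldville, January 1 – August 19, 2033: 231 days → £30,500 × 4.6% × 231/365 = £887.9260
The District of Clearside, August 20 – December 31, 2033: 134 days → £30,500 × 3.75% × 134/365 = £419.8973
Total = £1,307.8233

£1,307.82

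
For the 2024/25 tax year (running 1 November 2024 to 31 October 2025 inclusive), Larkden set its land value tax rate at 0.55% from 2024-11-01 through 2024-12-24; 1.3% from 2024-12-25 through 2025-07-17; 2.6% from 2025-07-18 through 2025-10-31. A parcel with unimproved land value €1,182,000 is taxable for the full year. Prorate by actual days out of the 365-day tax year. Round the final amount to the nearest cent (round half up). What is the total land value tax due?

2024-11-01 to 2024-12-24: 54 days at 0.55% → €1,182,000 × 0.55% × 54/365 = €961.7918
2024-12-25 to 2025-07-17: 205 days at 1.3% → €1,182,000 × 1.3% × 205/365 = €8,630.2192
2025-07-18 to 2025-10-31: 106 days at 2.6% → €1,182,000 × 2.6% × 106/365 = €8,924.9096
Total = €18,516.9205

€18,516.92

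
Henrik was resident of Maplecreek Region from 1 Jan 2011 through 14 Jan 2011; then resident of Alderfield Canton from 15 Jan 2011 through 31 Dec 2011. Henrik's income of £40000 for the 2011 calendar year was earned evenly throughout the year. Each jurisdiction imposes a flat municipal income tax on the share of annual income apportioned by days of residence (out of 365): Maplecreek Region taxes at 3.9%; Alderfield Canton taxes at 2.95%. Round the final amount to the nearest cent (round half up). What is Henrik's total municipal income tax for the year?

£1194.58

Maplecreek Region, 1 Jan – 14 Jan 2011: 14 days → £40000 × 3.9% × 14/365 = £59.8356
Alderfield Canton, 15 Jan – 31 Dec 2011: 351 days → £40000 × 2.95% × 351/365 = £1134.7397
Total = £1194.5753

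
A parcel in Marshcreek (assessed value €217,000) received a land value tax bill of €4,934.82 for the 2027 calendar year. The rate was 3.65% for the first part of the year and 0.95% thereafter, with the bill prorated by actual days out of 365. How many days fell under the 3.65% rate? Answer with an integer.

179 days

Let d = days at the first rate; then 365 − d days at the second rate.
€217,000 × [3.65%·d + 0.95%·(365−d)] / 365 = €4,934.82
Solving gives d = 179, so the new rate took effect on 29 June 2027.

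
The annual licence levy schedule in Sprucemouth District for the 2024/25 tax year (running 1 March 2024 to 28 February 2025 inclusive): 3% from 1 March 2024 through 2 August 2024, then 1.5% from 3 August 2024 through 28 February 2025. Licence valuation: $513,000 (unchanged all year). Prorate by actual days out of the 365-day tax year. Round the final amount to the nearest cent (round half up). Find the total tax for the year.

1 March – 2 August 2024: 155 days at 3% → $513,000 × 3% × 155/365 = $6,535.4795
3 August 2024 – 28 February 2025: 210 days at 1.5% → $513,000 × 1.5% × 210/365 = $4,427.2603
Total = $10,962.7397

$10,962.74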